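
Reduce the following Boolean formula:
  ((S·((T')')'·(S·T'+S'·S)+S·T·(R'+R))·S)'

((S·((T')')'·(S·T'+S'·S)+S·T·(R'+R))·S)'
= ((S·T'·(S·T'+S'·S)+S·T·(R'+R))·S)'   [double negation]
= ((S·T'·S·T'+S·T·(R'+R))·S)'   [complement / identity]
= ((S·T'·S·T'+S·T)·S)'   [complement / identity]
= ((S·T'+S·T)·S)'   [idempotence]
= (S·S)'   [distribution]
= S'   [idempotence]

S'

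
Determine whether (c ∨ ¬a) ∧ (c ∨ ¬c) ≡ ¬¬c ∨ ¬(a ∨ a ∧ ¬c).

Yes

E1: (c ∨ ¬a) ∧ (c ∨ ¬c)
    = c ∨ ¬a   — complement / identity
E2: ¬¬c ∨ ¬(a ∨ a ∧ ¬c)
    = ¬¬c ∨ ¬a   — absorption
    = c ∨ ¬a   — double negation
Both reduce to c ∨ ¬a, so they are equivalent.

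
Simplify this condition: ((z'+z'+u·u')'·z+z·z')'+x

z'+x

((z'+z'+u·u')'·z+z·z')'+x
= ((z'+z')'·z+z·z')'+x   — complement / identity
= ((z')'·z+z·z')'+x   — idempotence
= (z·z+z·z')'+x   — double negation
= z'+x   — distribution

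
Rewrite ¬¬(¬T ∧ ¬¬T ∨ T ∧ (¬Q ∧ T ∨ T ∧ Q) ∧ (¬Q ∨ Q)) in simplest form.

¬¬(¬T ∧ ¬¬T ∨ T ∧ (¬Q ∧ T ∨ T ∧ Q) ∧ (¬Q ∨ Q))
= ¬¬(¬T ∧ T ∨ T ∧ (¬Q ∧ T ∨ T ∧ Q) ∧ (¬Q ∨ Q))   — double negation
= ¬¬(¬T ∧ T ∨ T ∧ T ∧ (¬Q ∨ Q))   — distribution
= ¬T ∧ T ∨ T ∧ T ∧ (¬Q ∨ Q)   — double negation
= ¬T ∧ T ∨ T ∧ T   — complement / identity
= T   — distribution

T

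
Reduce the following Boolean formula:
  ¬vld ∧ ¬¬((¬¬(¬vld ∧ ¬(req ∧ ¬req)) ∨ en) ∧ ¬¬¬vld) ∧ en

¬vld ∧ en

¬vld ∧ ¬¬((¬¬(¬vld ∧ ¬(req ∧ ¬req)) ∨ en) ∧ ¬¬¬vld) ∧ en
= ¬vld ∧ ¬¬((¬(vld ∨ req ∧ ¬req) ∨ en) ∧ ¬¬¬vld) ∧ en   — De Morgan
= ¬vld ∧ (¬(vld ∨ req ∧ ¬req) ∨ en) ∧ ¬¬¬vld ∧ en   — double negation
= ¬vld ∧ (¬vld ∨ en) ∧ ¬¬¬vld ∧ en   — complement / identity
= ¬vld ∧ (¬vld ∨ en) ∧ ¬vld ∧ en   — double negation
= ¬vld ∧ ¬vld ∧ en   — absorption
= ¬vld ∧ en   — idempotence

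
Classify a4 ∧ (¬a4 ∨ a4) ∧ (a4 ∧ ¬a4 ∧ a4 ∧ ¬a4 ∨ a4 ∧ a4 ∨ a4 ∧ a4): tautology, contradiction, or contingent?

a4 ∧ (¬a4 ∨ a4) ∧ (a4 ∧ ¬a4 ∧ a4 ∧ ¬a4 ∨ a4 ∧ a4 ∨ a4 ∧ a4)
= a4 ∧ (a4 ∧ ¬a4 ∧ a4 ∧ ¬a4 ∨ a4 ∧ a4 ∨ a4 ∧ a4)   — complement / identity
= a4 ∧ (a4 ∧ ¬a4 ∨ a4 ∧ a4 ∨ a4 ∧ a4)   — idempotence
= a4 ∧ (a4 ∧ ¬a4 ∨ a4 ∧ a4)   — idempotence
= a4 ∧ a4   — distribution
= a4   — idempotence
This depends on a4, so it is not a constant.

contingent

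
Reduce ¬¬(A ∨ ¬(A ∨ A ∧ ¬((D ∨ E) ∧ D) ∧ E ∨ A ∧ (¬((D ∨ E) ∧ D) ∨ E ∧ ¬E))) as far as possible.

¬¬(A ∨ ¬(A ∨ A ∧ ¬((D ∨ E) ∧ D) ∧ E ∨ A ∧ (¬((D ∨ E) ∧ D) ∨ E ∧ ¬E)))
= ¬¬(A ∨ ¬(A ∨ A ∧ ¬((D ∨ E) ∧ D) ∧ E ∨ A ∧ ¬((D ∨ E) ∧ D)))
= ¬¬(A ∨ ¬(A ∨ A ∧ ¬((D ∨ E) ∧ D)))
= A ∨ ¬(A ∨ A ∧ ¬((D ∨ E) ∧ D))
= A ∨ ¬(A ∨ A ∧ ¬D)
= A ∨ ¬A
= True

True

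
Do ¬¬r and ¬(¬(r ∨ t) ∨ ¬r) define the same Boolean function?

E1: ¬¬r
    = r   — double negation
E2: ¬(¬(r ∨ t) ∨ ¬r)
    = (r ∨ t) ∧ r   — De Morgan
    = r   — absorption
Both reduce to r, so they are equivalent.

Yes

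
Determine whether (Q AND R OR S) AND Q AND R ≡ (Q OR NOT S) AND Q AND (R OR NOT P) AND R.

Yes

E1: (Q AND R OR S) AND Q AND R
    = Q AND R   (absorption)
E2: (Q OR NOT S) AND Q AND (R OR NOT P) AND R
    = Q AND (R OR NOT P) AND R   (absorption)
    = Q AND R   (absorption)
Both reduce to Q AND R, so they are equivalent.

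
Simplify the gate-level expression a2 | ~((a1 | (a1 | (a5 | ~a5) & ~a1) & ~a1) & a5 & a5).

a2 | ~((a1 | (a1 | (a5 | ~a5) & ~a1) & ~a1) & a5 & a5)
= a2 | ~((a1 | (a1 | ~a1) & ~a1) & a5 & a5)   — complement / identity
= a2 | ~((a1 | ~a1) & a5 & a5)   — complement / identity
= a2 | ~(a5 & a5)   — complement / identity
= a2 | ~a5   — idempotence

a2 | ~a5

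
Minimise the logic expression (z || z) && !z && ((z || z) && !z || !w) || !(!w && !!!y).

w || y

(z || z) && !z && ((z || z) && !z || !w) || !(!w && !!!y)
= (z || z) && !z && ((z || z) && !z || !w) || w || !!y
= (z || z) && !z || w || !!y
= z && !z || w || !!y
= w || !!y
= w || y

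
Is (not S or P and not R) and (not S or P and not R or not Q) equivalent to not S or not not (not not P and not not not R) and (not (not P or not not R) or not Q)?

E1: (not S or P and not R) and (not S or P and not R or not Q)
    = not S or P and not R
E2: not S or not not (not not P and not not not R) and (not (not P or not not R) or not Q)
    = not S or not (not P or not not R) and (not (not P or not not R) or not Q)
    = not S or not (not P or not not R)
    = not S or P and not R
Both reduce to not S or P and not R, so they are equivalent.

Yes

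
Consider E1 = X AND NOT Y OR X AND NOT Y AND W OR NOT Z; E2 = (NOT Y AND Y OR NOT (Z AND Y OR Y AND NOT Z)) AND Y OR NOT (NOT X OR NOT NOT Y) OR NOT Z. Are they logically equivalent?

Yes

E1: X AND NOT Y OR X AND NOT Y AND W OR NOT Z
    = X AND NOT Y OR NOT Z   (absorption)
E2: (NOT Y AND Y OR NOT (Z AND Y OR Y AND NOT Z)) AND Y OR NOT (NOT X OR NOT NOT Y) OR NOT Z
    = (NOT Y AND Y OR NOT Y) AND Y OR NOT (NOT X OR NOT NOT Y) OR NOT Z   (distribution)
    = NOT Y AND Y OR NOT (NOT X OR NOT NOT Y) OR NOT Z   (complement / identity)
    = NOT (NOT X OR NOT NOT Y) OR NOT Z   (complement / identity)
    = X AND NOT Y OR NOT Z   (De Morgan)
Both reduce to X AND NOT Y OR NOT Z, so they are equivalent.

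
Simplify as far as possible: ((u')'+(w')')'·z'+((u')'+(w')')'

u'·w'

((u')'+(w')')'·z'+((u')'+(w')')'
= ((u')'+(w')')'
= u'·w'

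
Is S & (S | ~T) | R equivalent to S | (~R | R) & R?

E1: S & (S | ~T) | R
    = S | R
E2: S | (~R | R) & R
    = S | R
Both reduce to S | R, so they are equivalent.

Yes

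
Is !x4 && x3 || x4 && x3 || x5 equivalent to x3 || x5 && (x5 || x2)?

E1: !x4 && x3 || x4 && x3 || x5
    = x3 || x5
E2: x3 || x5 && (x5 || x2)
    = x3 || x5
Both reduce to x3 || x5, so they are equivalent.

Yes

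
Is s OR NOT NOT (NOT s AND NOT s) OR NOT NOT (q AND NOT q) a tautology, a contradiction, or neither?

tautology

s OR NOT NOT (NOT s AND NOT s) OR NOT NOT (q AND NOT q)
= s OR NOT NOT (NOT s AND NOT s) OR q AND NOT q   [double negation]
= s OR NOT NOT NOT s OR q AND NOT q   [idempotence]
= s OR NOT NOT NOT s   [complement / identity]
= s OR NOT s   [double negation]
= TRUE   [complement]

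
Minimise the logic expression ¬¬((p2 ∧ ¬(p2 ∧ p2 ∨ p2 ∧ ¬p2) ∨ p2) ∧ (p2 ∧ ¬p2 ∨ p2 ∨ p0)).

p2

¬¬((p2 ∧ ¬(p2 ∧ p2 ∨ p2 ∧ ¬p2) ∨ p2) ∧ (p2 ∧ ¬p2 ∨ p2 ∨ p0))
= ¬¬((p2 ∧ ¬p2 ∨ p2) ∧ (p2 ∧ ¬p2 ∨ p2 ∨ p0))
= ¬¬(p2 ∧ ¬p2 ∨ p2)
= ¬¬p2
= p2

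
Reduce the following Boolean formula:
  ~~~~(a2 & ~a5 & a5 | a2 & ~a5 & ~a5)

~~~~(a2 & ~a5 & a5 | a2 & ~a5 & ~a5)
= ~~~~(a2 & ~a5)   — distribution
= ~~(a2 & ~a5)   — double negation
= a2 & ~a5   — double negation

a2 & ~a5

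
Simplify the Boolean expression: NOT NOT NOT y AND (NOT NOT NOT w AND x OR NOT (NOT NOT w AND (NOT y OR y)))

NOT NOT NOT y AND (NOT NOT NOT w AND x OR NOT (NOT NOT w AND (NOT y OR y)))
= NOT y AND (NOT NOT NOT w AND x OR NOT (NOT NOT w AND (NOT y OR y)))   (double negation)
= NOT y AND (NOT NOT NOT w AND x OR NOT NOT NOT w)   (complement / identity)
= NOT y AND NOT NOT NOT w   (absorption)
= NOT y AND NOT w   (double negation)

NOT y AND NOT w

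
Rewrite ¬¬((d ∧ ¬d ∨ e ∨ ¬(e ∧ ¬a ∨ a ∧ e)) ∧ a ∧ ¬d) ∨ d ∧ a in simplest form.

¬¬((d ∧ ¬d ∨ e ∨ ¬(e ∧ ¬a ∨ a ∧ e)) ∧ a ∧ ¬d) ∨ d ∧ a
= ¬¬((d ∧ ¬d ∨ e ∨ ¬e) ∧ a ∧ ¬d) ∨ d ∧ a
= ¬¬((e ∨ ¬e) ∧ a ∧ ¬d) ∨ d ∧ a
= ¬¬(a ∧ ¬d) ∨ d ∧ a
= a ∧ ¬d ∨ d ∧ a
= a

a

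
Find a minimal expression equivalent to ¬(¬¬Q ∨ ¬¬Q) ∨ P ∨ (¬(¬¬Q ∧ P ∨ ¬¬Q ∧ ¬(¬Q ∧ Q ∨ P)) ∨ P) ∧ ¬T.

¬(¬¬Q ∨ ¬¬Q) ∨ P ∨ (¬(¬¬Q ∧ P ∨ ¬¬Q ∧ ¬(¬Q ∧ Q ∨ P)) ∨ P) ∧ ¬T
= ¬¬¬Q ∨ P ∨ (¬(¬¬Q ∧ P ∨ ¬¬Q ∧ ¬(¬Q ∧ Q ∨ P)) ∨ P) ∧ ¬T   (idempotence)
= ¬¬¬Q ∨ P ∨ (¬(¬¬Q ∧ P ∨ ¬¬Q ∧ ¬P) ∨ P) ∧ ¬T   (complement / identity)
= ¬¬¬Q ∨ P ∨ (¬¬¬Q ∨ P) ∧ ¬T   (distribution)
= ¬¬¬Q ∨ P   (absorption)
= ¬Q ∨ P   (double negation)

¬Q ∨ P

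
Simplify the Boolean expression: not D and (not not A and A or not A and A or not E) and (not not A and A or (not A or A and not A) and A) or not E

not D and (not not A and A or not A and A or not E) and (not not A and A or (not A or A and not A) and A) or not E
= not D and (not not A and A or not A and A or not E) and (not not A and A or not A and A) or not E   — complement / identity
= not D and (not not A and A or not A and A) or not E   — absorption
= not D and (A and A or not A and A) or not E   — double negation
= not D and A or not E   — distribution

not D and A or not E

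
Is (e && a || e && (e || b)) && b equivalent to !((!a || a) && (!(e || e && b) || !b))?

Yes

E1: (e && a || e && (e || b)) && b
    = (e && a || e) && b   [absorption]
    = e && b   [absorption]
E2: !((!a || a) && (!(e || e && b) || !b))
    = !(!(e || e && b) || !b)   [complement / identity]
    = !(!e || !b)   [absorption]
    = e && b   [De Morgan]
Both reduce to e && b, so they are equivalent.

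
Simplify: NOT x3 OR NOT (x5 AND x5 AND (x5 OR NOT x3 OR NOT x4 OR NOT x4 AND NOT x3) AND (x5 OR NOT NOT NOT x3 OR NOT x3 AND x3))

NOT x3 OR NOT x5

NOT x3 OR NOT (x5 AND x5 AND (x5 OR NOT x3 OR NOT x4 OR NOT x4 AND NOT x3) AND (x5 OR NOT NOT NOT x3 OR NOT x3 AND x3))
= NOT x3 OR NOT (x5 AND x5 AND (x5 OR NOT x3 OR NOT x4) AND (x5 OR NOT NOT NOT x3 OR NOT x3 AND x3))   (absorption)
= NOT x3 OR NOT (x5 AND x5 AND (x5 OR NOT x3 OR NOT x4) AND (x5 OR NOT NOT NOT x3))   (complement / identity)
= NOT x3 OR NOT (x5 AND x5 AND (x5 OR NOT x3 OR NOT x4) AND (x5 OR NOT x3))   (double negation)
= NOT x3 OR NOT (x5 AND (x5 OR NOT x3 OR NOT x4) AND (x5 OR NOT x3))   (idempotence)
= NOT x3 OR NOT (x5 AND (x5 OR NOT x3))   (absorption)
= NOT x3 OR NOT x5   (absorption)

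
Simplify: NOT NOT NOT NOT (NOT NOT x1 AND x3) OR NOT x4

x1 AND x3 OR NOT x4

NOT NOT NOT NOT (NOT NOT x1 AND x3) OR NOT x4
= NOT NOT (NOT NOT x1 AND x3) OR NOT x4
= NOT NOT (x1 AND x3) OR NOT x4
= x1 AND x3 OR NOT x4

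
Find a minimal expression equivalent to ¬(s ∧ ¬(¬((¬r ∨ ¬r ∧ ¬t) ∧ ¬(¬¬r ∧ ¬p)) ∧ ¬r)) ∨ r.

¬s ∨ r

¬(s ∧ ¬(¬((¬r ∨ ¬r ∧ ¬t) ∧ ¬(¬¬r ∧ ¬p)) ∧ ¬r)) ∨ r
= ¬(s ∧ ¬(¬(¬r ∧ ¬(¬¬r ∧ ¬p)) ∧ ¬r)) ∨ r   (absorption)
= ¬(s ∧ ¬(¬(¬r ∧ (¬r ∨ p)) ∧ ¬r)) ∨ r   (De Morgan)
= ¬(s ∧ (¬r ∧ (¬r ∨ p) ∨ r)) ∨ r   (De Morgan)
= ¬(s ∧ (¬r ∨ r)) ∨ r   (absorption)
= ¬s ∨ r   (complement / identity)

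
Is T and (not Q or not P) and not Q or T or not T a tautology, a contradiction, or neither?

tautology

T and (not Q or not P) and not Q or T or not T
= T and not Q or T or not T
= T or not T
= True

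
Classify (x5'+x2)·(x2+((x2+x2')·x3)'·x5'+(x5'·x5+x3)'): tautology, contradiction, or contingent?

contingent

(x5'+x2)·(x2+((x2+x2')·x3)'·x5'+(x5'·x5+x3)')
= (x5'+x2)·(x2+x3'·x5'+(x5'·x5+x3)')
= (x5'+x2)·(x2+x3'·x5'+x3')
= (x5'+x2)·(x2+x3')
= x5'·x3'+x2
This depends on x2, x3, x5, so it is not a constant.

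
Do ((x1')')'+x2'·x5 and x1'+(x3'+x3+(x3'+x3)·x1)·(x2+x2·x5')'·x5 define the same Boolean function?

Yes

E1: ((x1')')'+x2'·x5
    = x1'+x2'·x5   (double negation)
E2: x1'+(x3'+x3+(x3'+x3)·x1)·(x2+x2·x5')'·x5
    = x1'+(x3'+x3)·(x2+x2·x5')'·x5   (absorption)
    = x1'+(x3'+x3)·x2'·x5   (absorption)
    = x1'+x2'·x5   (complement / identity)
Both reduce to x1'+x2'·x5, so they are equivalent.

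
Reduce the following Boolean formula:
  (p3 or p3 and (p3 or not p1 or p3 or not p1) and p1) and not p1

(p3 or p3 and (p3 or not p1 or p3 or not p1) and p1) and not p1
= (p3 or p3 and (p3 or not p1) and p1) and not p1   (idempotence)
= (p3 or p3 and p1) and not p1   (absorption)
= p3 and not p1   (absorption)

p3 and not p1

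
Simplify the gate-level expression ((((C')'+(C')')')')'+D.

((((C')'+(C')')')')'+D
= ((((C')')')')'+D   (idempotence)
= ((C')')'+D   (double negation)
= C'+D   (double negation)

C'+D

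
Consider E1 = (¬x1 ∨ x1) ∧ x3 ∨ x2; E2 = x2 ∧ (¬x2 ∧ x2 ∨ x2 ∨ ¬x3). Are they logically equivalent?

E1: (¬x1 ∨ x1) ∧ x3 ∨ x2
    = x3 ∨ x2   — complement / identity
E2: x2 ∧ (¬x2 ∧ x2 ∨ x2 ∨ ¬x3)
    = x2 ∧ (x2 ∨ ¬x3)   — complement / identity
    = x2   — absorption
These differ: at x1=0, x2=0, x3=1, E1 = 1 but E2 = 0.

No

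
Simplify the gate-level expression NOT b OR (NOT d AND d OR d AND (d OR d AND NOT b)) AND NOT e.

NOT b OR (NOT d AND d OR d AND (d OR d AND NOT b)) AND NOT e
= NOT b OR (NOT d AND d OR d AND d) AND NOT e   (absorption)
= NOT b OR d AND NOT e   (distribution)

NOT b OR d AND NOT e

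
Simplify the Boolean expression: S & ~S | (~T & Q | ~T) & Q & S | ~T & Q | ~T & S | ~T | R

S & ~S | (~T & Q | ~T) & Q & S | ~T & Q | ~T & S | ~T | R
= (~T & Q | ~T) & Q & S | ~T & Q | ~T & S | ~T | R   — complement / identity
= ~T & Q & S | ~T & Q | ~T & S | ~T | R   — absorption
= ~T & Q | ~T & S | ~T | R   — absorption
= ~T & Q | ~T | R   — absorption
= ~T | R   — absorption

~T | R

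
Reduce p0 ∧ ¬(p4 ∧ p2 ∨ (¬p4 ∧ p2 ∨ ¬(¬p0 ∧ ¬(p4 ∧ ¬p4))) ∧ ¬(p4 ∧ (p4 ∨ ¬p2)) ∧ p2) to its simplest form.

p0 ∧ ¬p2

p0 ∧ ¬(p4 ∧ p2 ∨ (¬p4 ∧ p2 ∨ ¬(¬p0 ∧ ¬(p4 ∧ ¬p4))) ∧ ¬(p4 ∧ (p4 ∨ ¬p2)) ∧ p2)
= p0 ∧ ¬(p4 ∧ p2 ∨ (¬p4 ∧ p2 ∨ p0 ∨ p4 ∧ ¬p4) ∧ ¬(p4 ∧ (p4 ∨ ¬p2)) ∧ p2)   — De Morgan
= p0 ∧ ¬(p4 ∧ p2 ∨ (¬p4 ∧ p2 ∨ p0 ∨ p4 ∧ ¬p4) ∧ ¬p4 ∧ p2)   — absorption
= p0 ∧ ¬(p4 ∧ p2 ∨ (¬p4 ∧ p2 ∨ p0) ∧ ¬p4 ∧ p2)   — complement / identity
= p0 ∧ ¬(p4 ∧ p2 ∨ ¬p4 ∧ p2)   — absorption
= p0 ∧ ¬p2   — distribution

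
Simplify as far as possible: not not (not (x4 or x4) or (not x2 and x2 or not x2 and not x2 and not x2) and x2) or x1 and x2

not not (not (x4 or x4) or (not x2 and x2 or not x2 and not x2 and not x2) and x2) or x1 and x2
= not not (not (x4 or x4) or (not x2 and x2 or not x2 and not x2) and x2) or x1 and x2   (idempotence)
= not not (not (x4 or x4) or not x2 and x2) or x1 and x2   (distribution)
= not not (not x4 or not x2 and x2) or x1 and x2   (idempotence)
= not not not x4 or x1 and x2   (complement / identity)
= not x4 or x1 and x2   (double negation)

not x4 or x1 and x2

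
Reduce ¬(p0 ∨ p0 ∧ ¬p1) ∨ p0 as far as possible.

¬(p0 ∨ p0 ∧ ¬p1) ∨ p0
= ¬p0 ∨ p0   [absorption]
= True   [complement]

True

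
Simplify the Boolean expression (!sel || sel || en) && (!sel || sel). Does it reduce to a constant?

true

(!sel || sel || en) && (!sel || sel)
= !sel || sel   (absorption)
= true   (complement)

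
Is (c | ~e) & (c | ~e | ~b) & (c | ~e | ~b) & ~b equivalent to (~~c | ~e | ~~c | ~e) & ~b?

Yes

E1: (c | ~e) & (c | ~e | ~b) & (c | ~e | ~b) & ~b
    = (c | ~e) & (c | ~e | ~b) & ~b
    = (c | ~e) & ~b
E2: (~~c | ~e | ~~c | ~e) & ~b
    = (~~c | ~e) & ~b
    = (c | ~e) & ~b
Both reduce to (c | ~e) & ~b, so they are equivalent.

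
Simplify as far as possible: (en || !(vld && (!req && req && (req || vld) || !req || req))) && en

(en || !(vld && (!req && req && (req || vld) || !req || req))) && en
= (en || !(vld && (!req && req || !req || req))) && en   — absorption
= (en || !(vld && (!req || req))) && en   — complement / identity
= (en || !vld) && en   — complement / identity
= en   — absorption

en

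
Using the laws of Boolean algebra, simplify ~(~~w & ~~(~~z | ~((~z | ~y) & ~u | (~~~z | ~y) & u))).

~w | ~z

~(~~w & ~~(~~z | ~((~z | ~y) & ~u | (~~~z | ~y) & u)))
= ~(~~w & ~~(~~z | ~((~z | ~y) & ~u | (~z | ~y) & u)))   [double negation]
= ~w | ~(~~z | ~((~z | ~y) & ~u | (~z | ~y) & u))   [De Morgan]
= ~w | ~(~~z | ~(~z | ~y))   [distribution]
= ~w | ~z & (~z | ~y)   [De Morgan]
= ~w | ~z   [absorption]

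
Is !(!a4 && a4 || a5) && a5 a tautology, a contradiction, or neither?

!(!a4 && a4 || a5) && a5
= !a5 && a5
= false

contradiction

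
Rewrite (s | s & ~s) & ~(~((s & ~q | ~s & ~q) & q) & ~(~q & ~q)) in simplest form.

(s | s & ~s) & ~(~((s & ~q | ~s & ~q) & q) & ~(~q & ~q))
= (s | s & ~s) & ~(~(~q & q) & ~(~q & ~q))   (distribution)
= s & ~(~(~q & q) & ~(~q & ~q))   (complement / identity)
= s & (~q & q | ~q & ~q)   (De Morgan)
= s & ~q   (distribution)

s & ~q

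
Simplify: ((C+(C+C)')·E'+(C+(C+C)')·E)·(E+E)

((C+(C+C)')·E'+(C+(C+C)')·E)·(E+E)
= (C+(C+C)')·(E+E)   (distribution)
= (C+(C+C)')·E   (idempotence)
= (C+C')·E   (idempotence)
= E   (complement / identity)

E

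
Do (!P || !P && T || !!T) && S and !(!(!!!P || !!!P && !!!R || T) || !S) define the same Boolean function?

Yes

E1: (!P || !P && T || !!T) && S
    = (!P || !P && T || T) && S   — double negation
    = (!P || T) && S   — absorption
E2: !(!(!!!P || !!!P && !!!R || T) || !S)
    = !(!(!!!P || !!!P && !R || T) || !S)   — double negation
    = !(!(!!!P || T) || !S)   — absorption
    = (!!!P || T) && S   — De Morgan
    = (!P || T) && S   — double negation
Both reduce to (!P || T) && S, so they are equivalent.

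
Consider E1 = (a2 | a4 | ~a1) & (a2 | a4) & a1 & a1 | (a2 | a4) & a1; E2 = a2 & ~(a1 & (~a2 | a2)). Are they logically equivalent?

No

E1: (a2 | a4 | ~a1) & (a2 | a4) & a1 & a1 | (a2 | a4) & a1
    = (a2 | a4) & a1 & a1 | (a2 | a4) & a1   — absorption
    = (a2 | a4) & a1   — absorption
E2: a2 & ~(a1 & (~a2 | a2))
    = a2 & ~a1   — complement / identity
These differ: at a1=0, a2=1, a4=1, E1 = 0 but E2 = 1.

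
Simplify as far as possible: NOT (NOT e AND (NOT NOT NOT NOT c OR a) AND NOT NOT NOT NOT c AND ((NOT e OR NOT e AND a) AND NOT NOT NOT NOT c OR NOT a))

NOT (NOT e AND (NOT NOT NOT NOT c OR a) AND NOT NOT NOT NOT c AND ((NOT e OR NOT e AND a) AND NOT NOT NOT NOT c OR NOT a))
= NOT (NOT e AND NOT NOT NOT NOT c AND ((NOT e OR NOT e AND a) AND NOT NOT NOT NOT c OR NOT a))   (absorption)
= NOT (NOT e AND NOT NOT NOT NOT c AND (NOT e AND NOT NOT NOT NOT c OR NOT a))   (absorption)
= NOT (NOT e AND NOT NOT NOT NOT c)   (absorption)
= e OR NOT NOT NOT c   (De Morgan)
= e OR NOT c   (double negation)

e OR NOT c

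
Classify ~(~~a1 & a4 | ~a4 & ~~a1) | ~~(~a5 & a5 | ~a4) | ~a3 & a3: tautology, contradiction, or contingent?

~(~~a1 & a4 | ~a4 & ~~a1) | ~~(~a5 & a5 | ~a4) | ~a3 & a3
= ~~~a1 | ~~(~a5 & a5 | ~a4) | ~a3 & a3   [distribution]
= ~~~a1 | ~~(~a5 & a5 | ~a4)   [complement / identity]
= ~~~a1 | ~~~a4   [complement / identity]
= ~a1 | ~~~a4   [double negation]
= ~a1 | ~a4   [double negation]
This depends on a1, a4, so it is not a constant.

contingent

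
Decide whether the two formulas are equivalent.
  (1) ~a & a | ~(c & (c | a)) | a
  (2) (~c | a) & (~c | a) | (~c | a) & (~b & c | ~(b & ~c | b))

Yes

E1: ~a & a | ~(c & (c | a)) | a
    = ~a & a | ~c | a
    = ~c | a
E2: (~c | a) & (~c | a) | (~c | a) & (~b & c | ~(b & ~c | b))
    = (~c | a) & (~c | a) | (~c | a) & (~b & c | ~b)
    = (~c | a) & (~c | a) | (~c | a) & ~b
    = (~c | a | ~b) & (~c | a)
    = ~c | a
Both reduce to ~c | a, so they are equivalent.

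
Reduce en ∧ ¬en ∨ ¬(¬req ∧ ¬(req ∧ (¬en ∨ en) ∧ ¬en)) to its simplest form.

req

en ∧ ¬en ∨ ¬(¬req ∧ ¬(req ∧ (¬en ∨ en) ∧ ¬en))
= en ∧ ¬en ∨ ¬(¬req ∧ ¬(req ∧ ¬en))
= en ∧ ¬en ∨ req ∨ req ∧ ¬en
= en ∧ ¬en ∨ req
= req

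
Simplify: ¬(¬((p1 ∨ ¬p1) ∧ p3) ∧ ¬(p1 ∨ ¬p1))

True

¬(¬((p1 ∨ ¬p1) ∧ p3) ∧ ¬(p1 ∨ ¬p1))
= (p1 ∨ ¬p1) ∧ p3 ∨ p1 ∨ ¬p1   (De Morgan)
= p1 ∨ ¬p1   (absorption)
= True   (complement)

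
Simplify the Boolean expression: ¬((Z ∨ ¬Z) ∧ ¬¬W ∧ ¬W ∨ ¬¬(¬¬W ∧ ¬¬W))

¬W

¬((Z ∨ ¬Z) ∧ ¬¬W ∧ ¬W ∨ ¬¬(¬¬W ∧ ¬¬W))
= ¬((Z ∨ ¬Z) ∧ ¬¬W ∧ ¬W ∨ ¬¬W ∧ ¬¬W)   — double negation
= ¬((Z ∨ ¬Z) ∧ W ∧ ¬W ∨ ¬¬W ∧ ¬¬W)   — double negation
= ¬(W ∧ ¬W ∨ ¬¬W ∧ ¬¬W)   — complement / identity
= ¬(W ∧ ¬W ∨ W ∧ ¬¬W)   — double negation
= ¬(W ∧ ¬W ∨ W ∧ W)   — double negation
= ¬W   — distribution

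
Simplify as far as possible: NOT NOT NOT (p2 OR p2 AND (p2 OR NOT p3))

NOT p2

NOT NOT NOT (p2 OR p2 AND (p2 OR NOT p3))
= NOT NOT NOT (p2 OR p2)   (absorption)
= NOT (p2 OR p2)   (double negation)
= NOT p2   (idempotence)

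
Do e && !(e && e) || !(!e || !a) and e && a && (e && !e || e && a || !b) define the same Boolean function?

Yes

E1: e && !(e && e) || !(!e || !a)
    = e && !(e && e) || e && a   (De Morgan)
    = e && !e || e && a   (idempotence)
    = e && a   (complement / identity)
E2: e && a && (e && !e || e && a || !b)
    = e && a && (e && a || !b)   (complement / identity)
    = e && a   (absorption)
Both reduce to e && a, so they are equivalent.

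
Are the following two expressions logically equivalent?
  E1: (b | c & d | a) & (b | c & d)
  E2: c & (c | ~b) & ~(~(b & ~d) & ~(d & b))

E1: (b | c & d | a) & (b | c & d)
    = b | c & d   [absorption]
E2: c & (c | ~b) & ~(~(b & ~d) & ~(d & b))
    = c & (c | ~b) & (b & ~d | d & b)   [De Morgan]
    = c & (b & ~d | d & b)   [absorption]
    = c & b   [distribution]
These differ: at a=1, b=1, c=0, d=1, E1 = 1 but E2 = 0.

No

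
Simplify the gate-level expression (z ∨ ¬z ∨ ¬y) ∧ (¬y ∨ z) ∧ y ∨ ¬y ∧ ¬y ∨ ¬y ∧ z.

(z ∨ ¬z ∨ ¬y) ∧ (¬y ∨ z) ∧ y ∨ ¬y ∧ ¬y ∨ ¬y ∧ z
= (¬y ∨ (z ∨ ¬z) ∧ z) ∧ y ∨ ¬y ∧ ¬y ∨ ¬y ∧ z   [distribution]
= (¬y ∨ (z ∨ ¬z) ∧ z) ∧ y ∨ ¬y ∧ (¬y ∨ z)   [distribution]
= (¬y ∨ z) ∧ y ∨ ¬y ∧ (¬y ∨ z)   [complement / identity]
= ¬y ∨ z   [distribution]

¬y ∨ z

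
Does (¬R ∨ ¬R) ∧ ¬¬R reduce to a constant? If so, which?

(¬R ∨ ¬R) ∧ ¬¬R
= ¬R ∧ ¬¬R   [idempotence]
= ¬R ∧ R   [double negation]
= False   [complement]

yes, False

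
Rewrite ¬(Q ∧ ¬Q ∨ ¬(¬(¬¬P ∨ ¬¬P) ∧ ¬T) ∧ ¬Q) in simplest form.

¬P ∧ ¬T ∨ Q

¬(Q ∧ ¬Q ∨ ¬(¬(¬¬P ∨ ¬¬P) ∧ ¬T) ∧ ¬Q)
= ¬(¬(¬(¬¬P ∨ ¬¬P) ∧ ¬T) ∧ ¬Q)   [complement / identity]
= ¬(¬(¬¬¬P ∧ ¬T) ∧ ¬Q)   [idempotence]
= ¬¬¬P ∧ ¬T ∨ Q   [De Morgan]
= ¬P ∧ ¬T ∨ Q   [double negation]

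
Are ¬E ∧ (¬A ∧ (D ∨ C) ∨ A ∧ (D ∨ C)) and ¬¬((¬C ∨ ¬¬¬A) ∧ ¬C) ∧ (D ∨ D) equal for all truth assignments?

E1: ¬E ∧ (¬A ∧ (D ∨ C) ∨ A ∧ (D ∨ C))
    = ¬E ∧ (D ∨ C)   — distribution
E2: ¬¬((¬C ∨ ¬¬¬A) ∧ ¬C) ∧ (D ∨ D)
    = ¬¬((¬C ∨ ¬A) ∧ ¬C) ∧ (D ∨ D)   — double negation
    = (¬C ∨ ¬A) ∧ ¬C ∧ (D ∨ D)   — double negation
    = (¬C ∨ ¬A) ∧ ¬C ∧ D   — idempotence
    = ¬C ∧ D   — absorption
These differ: at A=0, C=1, D=1, E=0, E1 = 1 but E2 = 0.

No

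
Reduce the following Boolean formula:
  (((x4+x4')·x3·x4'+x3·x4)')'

(((x4+x4')·x3·x4'+x3·x4)')'
= ((x3·x4'+x3·x4)')'   [complement / identity]
= (x3')'   [distribution]
= x3   [double negation]

x3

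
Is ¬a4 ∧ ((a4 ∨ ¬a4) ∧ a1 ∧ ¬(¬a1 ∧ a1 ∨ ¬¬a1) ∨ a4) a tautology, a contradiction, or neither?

¬a4 ∧ ((a4 ∨ ¬a4) ∧ a1 ∧ ¬(¬a1 ∧ a1 ∨ ¬¬a1) ∨ a4)
= ¬a4 ∧ ((a4 ∨ ¬a4) ∧ a1 ∧ ¬¬¬a1 ∨ a4)   (complement / identity)
= ¬a4 ∧ ((a4 ∨ ¬a4) ∧ a1 ∧ ¬a1 ∨ a4)   (double negation)
= ¬a4 ∧ (a1 ∧ ¬a1 ∨ a4)   (complement / identity)
= ¬a4 ∧ a4   (complement / identity)
= False   (complement)

contradiction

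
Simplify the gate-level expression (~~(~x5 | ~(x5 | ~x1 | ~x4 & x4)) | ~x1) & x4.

(~x5 | ~x1) & x4

(~~(~x5 | ~(x5 | ~x1 | ~x4 & x4)) | ~x1) & x4
= (~~(~x5 | ~(x5 | ~x1)) | ~x1) & x4   (complement / identity)
= (~(x5 & (x5 | ~x1)) | ~x1) & x4   (De Morgan)
= (~x5 | ~x1) & x4   (absorption)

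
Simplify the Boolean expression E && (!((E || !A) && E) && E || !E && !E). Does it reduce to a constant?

false

E && (!((E || !A) && E) && E || !E && !E)
= E && (!E && E || !E && !E)   [absorption]
= E && !E   [distribution]
= false   [complement]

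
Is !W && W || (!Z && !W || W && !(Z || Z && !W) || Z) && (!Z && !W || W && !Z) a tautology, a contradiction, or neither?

neither

!W && W || (!Z && !W || W && !(Z || Z && !W) || Z) && (!Z && !W || W && !Z)
= !W && W || (!Z && !W || W && !Z || Z) && (!Z && !W || W && !Z)   (absorption)
= !W && W || !Z && !W || W && !Z   (absorption)
= !W && W || !Z   (distribution)
= !Z   (complement / identity)
This depends on Z, so it is not a constant.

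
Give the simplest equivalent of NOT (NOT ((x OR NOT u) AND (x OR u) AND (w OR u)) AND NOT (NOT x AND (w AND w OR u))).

w OR u

NOT (NOT ((x OR NOT u) AND (x OR u) AND (w OR u)) AND NOT (NOT x AND (w AND w OR u)))
= NOT (NOT ((x OR NOT u AND u) AND (w OR u)) AND NOT (NOT x AND (w AND w OR u)))   — distribution
= NOT (NOT (x AND (w OR u)) AND NOT (NOT x AND (w AND w OR u)))   — complement / identity
= x AND (w OR u) OR NOT x AND (w AND w OR u)   — De Morgan
= x AND (w OR u) OR NOT x AND (w OR u)   — idempotence
= w OR u   — distribution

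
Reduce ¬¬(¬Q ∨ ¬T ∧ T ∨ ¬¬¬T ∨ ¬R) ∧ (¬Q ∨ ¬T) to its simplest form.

¬¬(¬Q ∨ ¬T ∧ T ∨ ¬¬¬T ∨ ¬R) ∧ (¬Q ∨ ¬T)
= (¬Q ∨ ¬T ∧ T ∨ ¬¬¬T ∨ ¬R) ∧ (¬Q ∨ ¬T)   (double negation)
= (¬Q ∨ ¬¬¬T ∨ ¬R) ∧ (¬Q ∨ ¬T)   (complement / identity)
= (¬Q ∨ ¬T ∨ ¬R) ∧ (¬Q ∨ ¬T)   (double negation)
= ¬Q ∨ ¬T   (absorption)

¬Q ∨ ¬T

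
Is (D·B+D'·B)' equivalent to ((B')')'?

E1: (D·B+D'·B)'
    = B'
E2: ((B')')'
    = B'
Both reduce to B', so they are equivalent.

Yes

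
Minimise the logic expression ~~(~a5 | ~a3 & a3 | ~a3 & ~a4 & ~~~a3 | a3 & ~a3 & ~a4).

~~(~a5 | ~a3 & a3 | ~a3 & ~a4 & ~~~a3 | a3 & ~a3 & ~a4)
= ~~(~a5 | ~a3 & ~a4 & ~~~a3 | a3 & ~a3 & ~a4)   — complement / identity
= ~~(~a5 | ~a3 & ~a4 & ~a3 | a3 & ~a3 & ~a4)   — double negation
= ~~(~a5 | ~a3 & ~a4)   — distribution
= ~a5 | ~a3 & ~a4   — double negation

~a5 | ~a3 & ~a4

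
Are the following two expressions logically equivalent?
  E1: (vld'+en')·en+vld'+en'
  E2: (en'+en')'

No

E1: (vld'+en')·en+vld'+en'
    = vld'+en'
E2: (en'+en')'
    = en·en
    = en
These differ: at en=0, vld=0, E1 = 1 but E2 = 0.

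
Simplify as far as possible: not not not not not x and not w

not not not not not x and not w
= not not not x and not w
= not x and not w

not x and not w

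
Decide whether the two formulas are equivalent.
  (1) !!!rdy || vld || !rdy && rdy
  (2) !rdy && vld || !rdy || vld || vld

E1: !!!rdy || vld || !rdy && rdy
    = !!!rdy || vld   — complement / identity
    = !rdy || vld   — double negation
E2: !rdy && vld || !rdy || vld || vld
    = !rdy || vld || vld   — absorption
    = !rdy || vld   — idempotence
Both reduce to !rdy || vld, so they are equivalent.

Yes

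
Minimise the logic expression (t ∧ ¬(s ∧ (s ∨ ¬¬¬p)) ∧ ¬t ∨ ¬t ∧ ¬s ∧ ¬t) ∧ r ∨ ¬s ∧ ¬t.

¬s ∧ ¬t

(t ∧ ¬(s ∧ (s ∨ ¬¬¬p)) ∧ ¬t ∨ ¬t ∧ ¬s ∧ ¬t) ∧ r ∨ ¬s ∧ ¬t
= (t ∧ ¬(s ∧ (s ∨ ¬p)) ∧ ¬t ∨ ¬t ∧ ¬s ∧ ¬t) ∧ r ∨ ¬s ∧ ¬t
= (t ∧ ¬s ∧ ¬t ∨ ¬t ∧ ¬s ∧ ¬t) ∧ r ∨ ¬s ∧ ¬t
= ¬s ∧ ¬t ∧ r ∨ ¬s ∧ ¬t
= ¬s ∧ ¬t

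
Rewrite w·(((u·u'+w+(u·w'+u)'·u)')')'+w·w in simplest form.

w

w·(((u·u'+w+(u·w'+u)'·u)')')'+w·w
= w·(u·u'+w+(u·w'+u)'·u)'+w·w   [double negation]
= w·(u·u'+w+u'·u)'+w·w   [absorption]
= w·(u·u'+w)'+w·w   [complement / identity]
= w·w'+w·w   [complement / identity]
= w·w'+w   [idempotence]
= w   [complement / identity]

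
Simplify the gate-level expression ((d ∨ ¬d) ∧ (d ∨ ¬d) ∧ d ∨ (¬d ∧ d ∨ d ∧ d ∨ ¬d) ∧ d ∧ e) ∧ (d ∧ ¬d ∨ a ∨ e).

((d ∨ ¬d) ∧ (d ∨ ¬d) ∧ d ∨ (¬d ∧ d ∨ d ∧ d ∨ ¬d) ∧ d ∧ e) ∧ (d ∧ ¬d ∨ a ∨ e)
= ((d ∨ ¬d) ∧ (d ∨ ¬d) ∧ d ∨ (d ∨ ¬d) ∧ d ∧ e) ∧ (d ∧ ¬d ∨ a ∨ e)   [distribution]
= ((d ∨ ¬d) ∧ d ∨ (d ∨ ¬d) ∧ d ∧ e) ∧ (d ∧ ¬d ∨ a ∨ e)   [complement / identity]
= (d ∨ ¬d) ∧ d ∧ (d ∧ ¬d ∨ a ∨ e)   [absorption]
= d ∧ (d ∧ ¬d ∨ a ∨ e)   [complement / identity]
= d ∧ (a ∨ e)   [complement / identity]

d ∧ (a ∨ e)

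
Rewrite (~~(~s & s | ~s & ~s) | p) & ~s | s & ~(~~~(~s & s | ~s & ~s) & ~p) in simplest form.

(~~(~s & s | ~s & ~s) | p) & ~s | s & ~(~~~(~s & s | ~s & ~s) & ~p)
= (~~(~s & s | ~s & ~s) | p) & ~s | s & (~~(~s & s | ~s & ~s) | p)
= (~~(~s & s | ~s & ~s) | p) & (~s | s)
= (~~~s | p) & (~s | s)
= (~s | p) & (~s | s)
= ~s | p

~s | p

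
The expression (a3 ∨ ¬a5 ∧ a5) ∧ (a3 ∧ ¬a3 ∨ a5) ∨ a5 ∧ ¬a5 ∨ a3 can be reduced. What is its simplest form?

a3

(a3 ∨ ¬a5 ∧ a5) ∧ (a3 ∧ ¬a3 ∨ a5) ∨ a5 ∧ ¬a5 ∨ a3
= (a3 ∨ ¬a5 ∧ a5) ∧ (a3 ∧ ¬a3 ∨ a5) ∨ a3
= a3 ∧ (a3 ∧ ¬a3 ∨ a5) ∨ a3
= a3 ∧ a5 ∨ a3
= a3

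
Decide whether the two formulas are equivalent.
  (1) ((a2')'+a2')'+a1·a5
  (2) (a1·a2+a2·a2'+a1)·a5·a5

E1: ((a2')'+a2')'+a1·a5
    = a2'·a2+a1·a5   [De Morgan]
    = a1·a5   [complement / identity]
E2: (a1·a2+a2·a2'+a1)·a5·a5
    = (a1·a2+a1)·a5·a5   [complement / identity]
    = a1·a5·a5   [absorption]
    = a1·a5   [idempotence]
Both reduce to a1·a5, so they are equivalent.

Yes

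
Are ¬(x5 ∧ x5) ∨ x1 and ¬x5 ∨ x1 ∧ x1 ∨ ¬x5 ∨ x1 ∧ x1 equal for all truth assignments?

Yes

E1: ¬(x5 ∧ x5) ∨ x1
    = ¬x5 ∨ x1   [idempotence]
E2: ¬x5 ∨ x1 ∧ x1 ∨ ¬x5 ∨ x1 ∧ x1
    = ¬x5 ∨ x1 ∧ x1   [idempotence]
    = ¬x5 ∨ x1   [idempotence]
Both reduce to ¬x5 ∨ x1, so they are equivalent.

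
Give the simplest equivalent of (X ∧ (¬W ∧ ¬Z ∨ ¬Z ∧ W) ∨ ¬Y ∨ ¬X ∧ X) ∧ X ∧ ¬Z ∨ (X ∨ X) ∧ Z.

X

(X ∧ (¬W ∧ ¬Z ∨ ¬Z ∧ W) ∨ ¬Y ∨ ¬X ∧ X) ∧ X ∧ ¬Z ∨ (X ∨ X) ∧ Z
= (X ∧ ¬Z ∨ ¬Y ∨ ¬X ∧ X) ∧ X ∧ ¬Z ∨ (X ∨ X) ∧ Z   — distribution
= (X ∧ ¬Z ∨ ¬Y) ∧ X ∧ ¬Z ∨ (X ∨ X) ∧ Z   — complement / identity
= X ∧ ¬Z ∨ (X ∨ X) ∧ Z   — absorption
= X ∧ ¬Z ∨ X ∧ Z   — idempotence
= X   — distribution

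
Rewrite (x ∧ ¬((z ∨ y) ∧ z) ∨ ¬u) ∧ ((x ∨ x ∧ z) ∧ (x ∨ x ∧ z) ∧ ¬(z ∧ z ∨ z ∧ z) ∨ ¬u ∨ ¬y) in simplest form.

(x ∧ ¬((z ∨ y) ∧ z) ∨ ¬u) ∧ ((x ∨ x ∧ z) ∧ (x ∨ x ∧ z) ∧ ¬(z ∧ z ∨ z ∧ z) ∨ ¬u ∨ ¬y)
= (x ∧ ¬((z ∨ y) ∧ z) ∨ ¬u) ∧ ((x ∨ x ∧ z) ∧ ¬(z ∧ z ∨ z ∧ z) ∨ ¬u ∨ ¬y)   (idempotence)
= (x ∧ ¬z ∨ ¬u) ∧ ((x ∨ x ∧ z) ∧ ¬(z ∧ z ∨ z ∧ z) ∨ ¬u ∨ ¬y)   (absorption)
= (x ∧ ¬z ∨ ¬u) ∧ ((x ∨ x ∧ z) ∧ ¬(z ∧ z) ∨ ¬u ∨ ¬y)   (idempotence)
= (x ∧ ¬z ∨ ¬u) ∧ (x ∧ ¬(z ∧ z) ∨ ¬u ∨ ¬y)   (absorption)
= (x ∧ ¬z ∨ ¬u) ∧ (x ∧ ¬z ∨ ¬u ∨ ¬y)   (idempotence)
= x ∧ ¬z ∨ ¬u   (absorption)

x ∧ ¬z ∨ ¬u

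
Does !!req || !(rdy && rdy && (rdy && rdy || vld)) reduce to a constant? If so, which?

no

!!req || !(rdy && rdy && (rdy && rdy || vld))
= req || !(rdy && rdy && (rdy && rdy || vld))   (double negation)
= req || !(rdy && rdy)   (absorption)
= req || !rdy   (idempotence)
This depends on rdy, req, so it is not a constant.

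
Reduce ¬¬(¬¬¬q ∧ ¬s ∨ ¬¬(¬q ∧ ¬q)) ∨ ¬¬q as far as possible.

¬¬(¬¬¬q ∧ ¬s ∨ ¬¬(¬q ∧ ¬q)) ∨ ¬¬q
= ¬¬(¬¬¬q ∧ ¬s ∨ ¬¬¬q) ∨ ¬¬q   (idempotence)
= ¬¬¬¬¬q ∨ ¬¬q   (absorption)
= ¬¬¬¬¬q ∨ q   (double negation)
= ¬¬¬q ∨ q   (double negation)
= ¬q ∨ q   (double negation)
= True   (complement)

True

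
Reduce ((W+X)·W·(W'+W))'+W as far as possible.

1

((W+X)·W·(W'+W))'+W
= ((W+X)·W)'+W
= W'+W
= 1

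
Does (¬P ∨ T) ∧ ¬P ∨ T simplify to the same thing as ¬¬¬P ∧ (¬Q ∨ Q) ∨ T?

Yes

E1: (¬P ∨ T) ∧ ¬P ∨ T
    = ¬P ∨ T
E2: ¬¬¬P ∧ (¬Q ∨ Q) ∨ T
    = ¬P ∧ (¬Q ∨ Q) ∨ T
    = ¬P ∨ T
Both reduce to ¬P ∨ T, so they are equivalent.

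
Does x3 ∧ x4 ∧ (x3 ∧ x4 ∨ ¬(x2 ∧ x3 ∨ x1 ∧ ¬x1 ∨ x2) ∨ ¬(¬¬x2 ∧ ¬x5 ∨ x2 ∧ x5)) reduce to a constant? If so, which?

x3 ∧ x4 ∧ (x3 ∧ x4 ∨ ¬(x2 ∧ x3 ∨ x1 ∧ ¬x1 ∨ x2) ∨ ¬(¬¬x2 ∧ ¬x5 ∨ x2 ∧ x5))
= x3 ∧ x4 ∧ (x3 ∧ x4 ∨ ¬(x2 ∧ x3 ∨ x2) ∨ ¬(¬¬x2 ∧ ¬x5 ∨ x2 ∧ x5))   (complement / identity)
= x3 ∧ x4 ∧ (x3 ∧ x4 ∨ ¬x2 ∨ ¬(¬¬x2 ∧ ¬x5 ∨ x2 ∧ x5))   (absorption)
= x3 ∧ x4 ∧ (x3 ∧ x4 ∨ ¬x2 ∨ ¬(x2 ∧ ¬x5 ∨ x2 ∧ x5))   (double negation)
= x3 ∧ x4 ∧ (x3 ∧ x4 ∨ ¬x2 ∨ ¬x2)   (distribution)
= x3 ∧ x4 ∧ (x3 ∧ x4 ∨ ¬x2)   (idempotence)
= x3 ∧ x4   (absorption)
This depends on x3, x4, so it is not a constant.

no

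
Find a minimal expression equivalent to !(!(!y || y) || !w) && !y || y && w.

!(!(!y || y) || !w) && !y || y && w
= (!y || y) && w && !y || y && w   [De Morgan]
= w && !y || y && w   [complement / identity]
= w   [distribution]

w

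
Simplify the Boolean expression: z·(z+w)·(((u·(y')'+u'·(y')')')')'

z·(z+w)·(((u·(y')'+u'·(y')')')')'
= z·(z+w)·((((y')')')')'   [distribution]
= z·((((y')')')')'   [absorption]
= z·((y')')'   [double negation]
= z·y'   [double negation]

z·y'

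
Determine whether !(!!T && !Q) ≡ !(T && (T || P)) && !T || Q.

Yes

E1: !(!!T && !Q)
    = !T || Q   — De Morgan
E2: !(T && (T || P)) && !T || Q
    = !T && !T || Q   — absorption
    = !T || Q   — idempotence
Both reduce to !T || Q, so they are equivalent.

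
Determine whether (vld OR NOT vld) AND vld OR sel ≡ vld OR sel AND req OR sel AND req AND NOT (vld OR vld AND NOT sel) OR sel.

E1: (vld OR NOT vld) AND vld OR sel
    = vld OR sel   — complement / identity
E2: vld OR sel AND req OR sel AND req AND NOT (vld OR vld AND NOT sel) OR sel
    = vld OR sel AND req OR sel AND req AND NOT vld OR sel   — absorption
    = vld OR sel AND req OR sel   — absorption
    = vld OR sel   — absorption
Both reduce to vld OR sel, so they are equivalent.

Yes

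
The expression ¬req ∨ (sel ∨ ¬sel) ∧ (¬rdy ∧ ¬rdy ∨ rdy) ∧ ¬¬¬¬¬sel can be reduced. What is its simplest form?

¬req ∨ (sel ∨ ¬sel) ∧ (¬rdy ∧ ¬rdy ∨ rdy) ∧ ¬¬¬¬¬sel
= ¬req ∨ (¬rdy ∧ ¬rdy ∨ rdy) ∧ ¬¬¬¬¬sel   — complement / identity
= ¬req ∨ (¬rdy ∧ ¬rdy ∨ rdy) ∧ ¬¬¬sel   — double negation
= ¬req ∨ (¬rdy ∨ rdy) ∧ ¬¬¬sel   — idempotence
= ¬req ∨ ¬¬¬sel   — complement / identity
= ¬req ∨ ¬sel   — double negation

¬req ∨ ¬sel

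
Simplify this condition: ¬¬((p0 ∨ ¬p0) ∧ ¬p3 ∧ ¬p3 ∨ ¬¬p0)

¬p3 ∨ p0

¬¬((p0 ∨ ¬p0) ∧ ¬p3 ∧ ¬p3 ∨ ¬¬p0)
= ¬¬((p0 ∨ ¬p0) ∧ ¬p3 ∨ ¬¬p0)   — idempotence
= (p0 ∨ ¬p0) ∧ ¬p3 ∨ ¬¬p0   — double negation
= ¬p3 ∨ ¬¬p0   — complement / identity
= ¬p3 ∨ p0   — double negation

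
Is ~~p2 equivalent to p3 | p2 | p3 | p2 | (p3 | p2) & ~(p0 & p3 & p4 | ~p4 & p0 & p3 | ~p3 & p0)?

E1: ~~p2
    = p2   [double negation]
E2: p3 | p2 | p3 | p2 | (p3 | p2) & ~(p0 & p3 & p4 | ~p4 & p0 & p3 | ~p3 & p0)
    = p3 | p2 | p3 | p2 | (p3 | p2) & ~(p0 & p3 | ~p3 & p0)   [distribution]
    = p3 | p2 | p3 | p2 | (p3 | p2) & ~p0   [distribution]
    = p3 | p2 | (p3 | p2) & ~p0   [idempotence]
    = p3 | p2   [absorption]
These differ: at p0=1, p2=0, p3=1, p4=0, E1 = 0 but E2 = 1.

No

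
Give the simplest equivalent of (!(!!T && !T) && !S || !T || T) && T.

T

(!(!!T && !T) && !S || !T || T) && T
= ((!T || T) && !S || !T || T) && T   [De Morgan]
= (!T || T) && T   [absorption]
= T   [complement / identity]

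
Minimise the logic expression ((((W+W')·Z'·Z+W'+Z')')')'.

((((W+W')·Z'·Z+W'+Z')')')'
= (((Z'·Z+W'+Z')')')'   [complement / identity]
= (((W'+Z')')')'   [complement / identity]
= (W'+Z')'   [double negation]
= W·Z   [De Morgan]

W·Z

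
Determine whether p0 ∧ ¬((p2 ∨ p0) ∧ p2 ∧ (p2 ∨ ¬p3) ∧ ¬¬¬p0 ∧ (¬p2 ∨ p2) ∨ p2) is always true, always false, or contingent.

contingent

p0 ∧ ¬((p2 ∨ p0) ∧ p2 ∧ (p2 ∨ ¬p3) ∧ ¬¬¬p0 ∧ (¬p2 ∨ p2) ∨ p2)
= p0 ∧ ¬(p2 ∧ (p2 ∨ ¬p3) ∧ ¬¬¬p0 ∧ (¬p2 ∨ p2) ∨ p2)
= p0 ∧ ¬(p2 ∧ ¬¬¬p0 ∧ (¬p2 ∨ p2) ∨ p2)
= p0 ∧ ¬(p2 ∧ ¬¬¬p0 ∨ p2)
= p0 ∧ ¬(p2 ∧ ¬p0 ∨ p2)
= p0 ∧ ¬p2
This depends on p0, p2, so it is not a constant.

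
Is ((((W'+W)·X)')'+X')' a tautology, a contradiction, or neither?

contradiction

((((W'+W)·X)')'+X')'
= ((X')'+X')'   (complement / identity)
= X'·X   (De Morgan)
= 0   (complement)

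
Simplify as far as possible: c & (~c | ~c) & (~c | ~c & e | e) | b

b

c & (~c | ~c) & (~c | ~c & e | e) | b
= c & (~c | ~c) & (~c | e) | b   (absorption)
= c & ~c & (~c | e) | b   (idempotence)
= c & ~c | b   (absorption)
= b   (complement / identity)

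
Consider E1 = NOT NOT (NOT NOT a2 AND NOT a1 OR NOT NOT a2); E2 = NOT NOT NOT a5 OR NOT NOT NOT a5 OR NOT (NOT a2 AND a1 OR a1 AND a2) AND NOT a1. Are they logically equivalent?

E1: NOT NOT (NOT NOT a2 AND NOT a1 OR NOT NOT a2)
    = NOT NOT NOT NOT a2   [absorption]
    = NOT NOT a2   [double negation]
    = a2   [double negation]
E2: NOT NOT NOT a5 OR NOT NOT NOT a5 OR NOT (NOT a2 AND a1 OR a1 AND a2) AND NOT a1
    = NOT NOT NOT a5 OR NOT NOT NOT a5 OR NOT a1 AND NOT a1   [distribution]
    = NOT NOT NOT a5 OR NOT a1 AND NOT a1   [idempotence]
    = NOT a5 OR NOT a1 AND NOT a1   [double negation]
    = NOT a5 OR NOT a1   [idempotence]
These differ: at a1=1, a2=0, a5=0, E1 = 0 but E2 = 1.

No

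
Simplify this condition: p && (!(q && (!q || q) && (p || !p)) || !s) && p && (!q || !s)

p && (!q || !s)

p && (!(q && (!q || q) && (p || !p)) || !s) && p && (!q || !s)
= p && (!(q && (p || !p)) || !s) && p && (!q || !s)   — complement / identity
= p && (!q || !s) && p && (!q || !s)   — complement / identity
= p && (!q || !s)   — idempotence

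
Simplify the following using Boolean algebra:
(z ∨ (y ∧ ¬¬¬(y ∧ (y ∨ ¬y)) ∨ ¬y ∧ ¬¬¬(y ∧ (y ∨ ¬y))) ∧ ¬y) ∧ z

(z ∨ (y ∧ ¬¬¬(y ∧ (y ∨ ¬y)) ∨ ¬y ∧ ¬¬¬(y ∧ (y ∨ ¬y))) ∧ ¬y) ∧ z
= (z ∨ ¬¬¬(y ∧ (y ∨ ¬y)) ∧ ¬y) ∧ z
= (z ∨ ¬(y ∧ (y ∨ ¬y)) ∧ ¬y) ∧ z
= (z ∨ ¬y ∧ ¬y) ∧ z
= (z ∨ ¬y) ∧ z
= z

z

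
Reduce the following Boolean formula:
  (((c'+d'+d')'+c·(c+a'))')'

(((c'+d'+d')'+c·(c+a'))')'
= (((c'+d')'+c·(c+a'))')'   (idempotence)
= (((c'+d')'+c)')'   (absorption)
= ((c·d+c)')'   (De Morgan)
= c·d+c   (double negation)
= c   (absorption)

c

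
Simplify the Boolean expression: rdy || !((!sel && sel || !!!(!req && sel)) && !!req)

rdy || !req

rdy || !((!sel && sel || !!!(!req && sel)) && !!req)
= rdy || !(!!!(!req && sel) && !!req)   — complement / identity
= rdy || !(!(!req && sel) && !!req)   — double negation
= rdy || !req && sel || !req   — De Morgan
= rdy || !req   — absorption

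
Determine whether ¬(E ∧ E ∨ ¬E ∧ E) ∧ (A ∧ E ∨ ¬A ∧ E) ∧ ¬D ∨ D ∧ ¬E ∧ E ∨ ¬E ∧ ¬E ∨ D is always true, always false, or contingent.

contingent

¬(E ∧ E ∨ ¬E ∧ E) ∧ (A ∧ E ∨ ¬A ∧ E) ∧ ¬D ∨ D ∧ ¬E ∧ E ∨ ¬E ∧ ¬E ∨ D
= ¬E ∧ (A ∧ E ∨ ¬A ∧ E) ∧ ¬D ∨ D ∧ ¬E ∧ E ∨ ¬E ∧ ¬E ∨ D   — distribution
= ¬E ∧ E ∧ ¬D ∨ D ∧ ¬E ∧ E ∨ ¬E ∧ ¬E ∨ D   — distribution
= ¬E ∧ E ∨ ¬E ∧ ¬E ∨ D   — distribution
= ¬E ∨ D   — distribution
This depends on D, E, so it is not a constant.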